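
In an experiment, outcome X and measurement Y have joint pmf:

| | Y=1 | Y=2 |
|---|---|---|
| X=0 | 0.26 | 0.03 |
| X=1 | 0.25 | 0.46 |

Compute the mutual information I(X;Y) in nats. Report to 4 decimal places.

Marginals: p(X) = (0.2900, 0.7100), p(Y) = (0.5100, 0.4900).
I(X;Y) = Σ p(x,y)·ln[p(x,y)/(p(x)p(y))].
  (0,1): 0.26·ln(1.7579) = 0.14668
  (0,2): 0.03·ln(0.2111) = -0.04666
  (1,1): 0.25·ln(0.6904) = -0.09261
  (1,2): 0.46·ln(1.3222) = 0.12848
Sum = 0.1359 nats.

0.1359 nats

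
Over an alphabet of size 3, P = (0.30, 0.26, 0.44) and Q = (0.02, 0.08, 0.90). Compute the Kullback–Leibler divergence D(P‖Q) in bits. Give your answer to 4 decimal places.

D(P‖Q) = Σ p·log₂(p/q).
  0.30·log₂(0.30/0.02) = 1.17207
  0.26·log₂(0.26/0.08) = 0.44211
  0.44·log₂(0.44/0.90) = -0.45427
D(P‖Q) = 1.1599 bits.

1.1599 bits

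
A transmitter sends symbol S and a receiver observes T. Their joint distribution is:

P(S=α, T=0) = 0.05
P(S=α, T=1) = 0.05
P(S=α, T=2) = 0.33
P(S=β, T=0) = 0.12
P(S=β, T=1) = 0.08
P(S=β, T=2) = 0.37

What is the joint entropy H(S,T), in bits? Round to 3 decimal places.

2.149 bits

H(S,T) = −Σ p(x,y)·log₂ p(x,y) over all 6 cells.
  cell (α,0): −0.05·log₂0.05 = 0.2161
  cell (α,1): −0.05·log₂0.05 = 0.2161
  cell (α,2): −0.33·log₂0.33 = 0.5278
  cell (β,0): −0.12·log₂0.12 = 0.3671
  cell (β,1): −0.08·log₂0.08 = 0.2915
  cell (β,2): −0.37·log₂0.37 = 0.5307
Sum = 2.149 bits.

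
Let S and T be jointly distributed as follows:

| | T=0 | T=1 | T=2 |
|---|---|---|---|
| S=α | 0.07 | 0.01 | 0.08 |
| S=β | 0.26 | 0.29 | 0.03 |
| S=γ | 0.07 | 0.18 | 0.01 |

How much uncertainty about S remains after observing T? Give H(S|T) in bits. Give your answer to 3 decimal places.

1.178 bits

Chain rule: H(S|T) = H(S,T) − H(T).
Marginals: p(S) = (0.1600, 0.5800, 0.2600), p(T) = (0.4000, 0.4800, 0.1200).
H(S,T) = 2.5818 bits; H(T) = 1.4041 bits.
H(S|T) = 2.5818 − 1.4041 = 1.178 bits.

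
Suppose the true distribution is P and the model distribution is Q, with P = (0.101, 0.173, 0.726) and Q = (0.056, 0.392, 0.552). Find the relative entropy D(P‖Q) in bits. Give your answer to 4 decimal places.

D(P‖Q) = Σ p·log₂(p/q).
  0.101·log₂(0.101/0.056) = 0.08594
  0.173·log₂(0.173/0.392) = -0.20415
  0.726·log₂(0.726/0.552) = 0.28699
D(P‖Q) = 0.1688 bits.

0.1688 bits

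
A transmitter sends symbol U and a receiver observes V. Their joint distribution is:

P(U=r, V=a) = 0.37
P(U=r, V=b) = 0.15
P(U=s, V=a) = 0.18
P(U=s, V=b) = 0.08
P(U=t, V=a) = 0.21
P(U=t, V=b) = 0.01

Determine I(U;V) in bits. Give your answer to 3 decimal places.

0.054 bits

Marginals: p(U) = (0.5200, 0.2600, 0.2200), p(V) = (0.7600, 0.2400).
I(U;V) = Σ p(x,y)·log₂[p(x,y)/(p(x)p(y))].
  (r,a): 0.37·log₂(0.9362) = -0.0352
  (r,b): 0.15·log₂(1.2019) = 0.0398
  (s,a): 0.18·log₂(0.9109) = -0.0242
  (s,b): 0.08·log₂(1.2821) = 0.0287
  (t,a): 0.21·log₂(1.2560) = 0.0691
  (t,b): 0.01·log₂(0.1894) = -0.0240
Sum = 0.054 bits.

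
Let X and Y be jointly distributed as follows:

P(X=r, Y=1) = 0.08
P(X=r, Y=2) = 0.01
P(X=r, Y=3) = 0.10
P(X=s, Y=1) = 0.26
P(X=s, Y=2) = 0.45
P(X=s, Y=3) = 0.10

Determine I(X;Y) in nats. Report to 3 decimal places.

Marginals: p(X) = (0.1900, 0.8100), p(Y) = (0.3400, 0.4600, 0.2000).
I(X;Y) = H(X) + H(Y) − H(X,Y).
H(X) = 0.4862, H(Y) = 1.0459, H(X,Y) = 1.4182.
I(X;Y) = 0.4862 + 1.0459 − 1.4182 = 0.114 nats.

0.114 nats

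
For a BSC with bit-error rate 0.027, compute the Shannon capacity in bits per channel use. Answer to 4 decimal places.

Binary symmetric channel: C = 1 − h₂(ε) where h₂ is the binary entropy function.
h₂(0.027) = −0.027·log₂0.027 − 0.973·log₂0.973 = 0.1791.
C = 1 − 0.1791 = 0.8209 bits per channel use.

0.8209 bits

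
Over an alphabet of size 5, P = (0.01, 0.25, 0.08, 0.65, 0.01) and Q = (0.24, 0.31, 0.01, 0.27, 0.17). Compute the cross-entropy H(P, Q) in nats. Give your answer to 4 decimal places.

1.5443 nats

H(P,Q) = −Σ p·ln q.
  −0.01·ln(0.24) = 0.01427
  −0.25·ln(0.31) = 0.29280
  −0.08·ln(0.01) = 0.36841
  −0.65·ln(0.27) = 0.85107
  −0.01·ln(0.17) = 0.01772
H(P,Q) = 1.5443 nats.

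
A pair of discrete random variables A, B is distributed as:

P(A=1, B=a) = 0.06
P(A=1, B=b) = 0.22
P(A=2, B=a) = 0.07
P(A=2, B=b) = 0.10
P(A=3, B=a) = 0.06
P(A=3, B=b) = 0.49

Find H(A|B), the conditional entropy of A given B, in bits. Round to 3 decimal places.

1.371 bits

Marginals: p(A) = (0.2800, 0.1700, 0.5500), p(B) = (0.1900, 0.8100).
H(A|B) = Σ p(B) · H(A|B=·).
  B=a: p=0.1900, H(A|B=a) = 1.5810
  B=b: p=0.8100, H(A|B=b) = 1.3220
Weighted sum = 1.371 bits.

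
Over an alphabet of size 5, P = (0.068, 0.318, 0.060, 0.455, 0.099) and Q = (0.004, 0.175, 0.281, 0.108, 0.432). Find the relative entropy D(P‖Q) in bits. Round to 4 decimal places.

D(P‖Q) = Σ p·log₂(p/q).
  0.068·log₂(0.068/0.004) = 0.27795
  0.318·log₂(0.318/0.175) = 0.27401
  0.060·log₂(0.060/0.281) = -0.13365
  0.455·log₂(0.455/0.108) = 0.94405
  0.099·log₂(0.099/0.432) = -0.21043
D(P‖Q) = 1.1519 bits.

1.1519 bits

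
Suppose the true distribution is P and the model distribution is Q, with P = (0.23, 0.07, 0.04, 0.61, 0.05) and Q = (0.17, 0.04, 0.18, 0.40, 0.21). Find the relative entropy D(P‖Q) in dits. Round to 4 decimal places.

D(P‖Q) = Σ p·log₁₀(p/q).
  0.23·log₁₀(0.23/0.17) = 0.03019
  0.07·log₁₀(0.07/0.04) = 0.01701
  0.04·log₁₀(0.04/0.18) = -0.02613
  0.61·log₁₀(0.61/0.40) = 0.11179
  0.05·log₁₀(0.05/0.21) = -0.03116
D(P‖Q) = 0.1017 dits.

0.1017 dits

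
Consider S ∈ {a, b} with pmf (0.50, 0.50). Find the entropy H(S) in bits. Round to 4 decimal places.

1.0000 bits

H(S) = −Σ p·log₂ p.
  −(0.50)·log₂(0.50) = 0.50000
  −(0.50)·log₂(0.50) = 0.50000
Sum: 0.50000 + 0.50000 = 1.0000 bits.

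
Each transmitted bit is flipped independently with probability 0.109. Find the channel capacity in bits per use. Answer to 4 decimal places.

0.5031 bits

Binary symmetric channel: C = 1 − h₂(ε) where h₂ is the binary entropy function.
h₂(0.109) = −0.109·log₂0.109 − 0.891·log₂0.891 = 0.4969.
C = 1 − 0.4969 = 0.5031 bits per channel use.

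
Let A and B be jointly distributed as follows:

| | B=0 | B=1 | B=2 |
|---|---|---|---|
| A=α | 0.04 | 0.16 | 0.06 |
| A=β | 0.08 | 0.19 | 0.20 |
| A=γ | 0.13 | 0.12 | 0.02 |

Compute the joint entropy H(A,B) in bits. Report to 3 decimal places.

2.926 bits

H(A,B) = −Σ p(x,y)·log₂ p(x,y) over all 9 cells.
  cell (α,0): −0.04·log₂0.04 = 0.1858
  cell (α,1): −0.16·log₂0.16 = 0.4230
  cell (α,2): −0.06·log₂0.06 = 0.2435
  cell (β,0): −0.08·log₂0.08 = 0.2915
  cell (β,1): −0.19·log₂0.19 = 0.4552
  cell (β,2): −0.20·log₂0.20 = 0.4644
  cell (γ,0): −0.13·log₂0.13 = 0.3826
  cell (γ,1): −0.12·log₂0.12 = 0.3671
  cell (γ,2): −0.02·log₂0.02 = 0.1129
Sum = 2.926 bits.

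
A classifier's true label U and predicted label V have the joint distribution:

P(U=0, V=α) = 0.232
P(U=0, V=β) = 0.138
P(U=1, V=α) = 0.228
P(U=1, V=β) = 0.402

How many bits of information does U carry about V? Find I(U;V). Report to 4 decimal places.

0.0479 bits

Marginals: p(U) = (0.3700, 0.6300), p(V) = (0.4600, 0.5400).
I(U;V) = Σ p(x,y)·log₂[p(x,y)/(p(x)p(y))].
  (0,α): 0.232·log₂(1.3631) = 0.10368
  (0,β): 0.138·log₂(0.6907) = -0.07368
  (1,α): 0.228·log₂(0.7867) = -0.07889
  (1,β): 0.402·log₂(1.1817) = 0.09681
Sum = 0.0479 bits.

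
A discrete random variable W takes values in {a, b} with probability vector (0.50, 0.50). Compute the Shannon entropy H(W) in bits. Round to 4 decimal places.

1.0000 bits

H(W) = −Σ p·log₂ p.
  −(0.50)·log₂(0.50) = 0.50000
  −(0.50)·log₂(0.50) = 0.50000
Sum: 0.50000 + 0.50000 = 1.0000 bits.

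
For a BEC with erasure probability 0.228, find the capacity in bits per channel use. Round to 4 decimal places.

Binary erasure channel: capacity C = 1 − ε.
C = 1 − 0.228 = 0.7720 bits per channel use.

0.7720 bits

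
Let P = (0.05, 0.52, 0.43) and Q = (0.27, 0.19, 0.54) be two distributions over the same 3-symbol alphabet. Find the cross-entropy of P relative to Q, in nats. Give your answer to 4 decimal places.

H(P,Q) = −Σ p·ln q.
  −0.05·ln(0.27) = 0.06547
  −0.52·ln(0.19) = 0.86358
  −0.43·ln(0.54) = 0.26496
H(P,Q) = 1.1940 nats.

1.1940 nats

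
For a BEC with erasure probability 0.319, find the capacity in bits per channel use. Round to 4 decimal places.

0.6810 bits

Binary erasure channel: capacity C = 1 − ε.
C = 1 − 0.319 = 0.6810 bits per channel use.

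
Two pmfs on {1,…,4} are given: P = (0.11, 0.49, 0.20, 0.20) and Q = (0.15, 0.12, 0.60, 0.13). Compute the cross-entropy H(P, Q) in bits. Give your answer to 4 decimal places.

H(P,Q) = −Σ p·log₂ q.
  −0.11·log₂(0.15) = 0.30107
  −0.49·log₂(0.12) = 1.49886
  −0.20·log₂(0.60) = 0.14739
  −0.20·log₂(0.13) = 0.58868
H(P,Q) = 2.5360 bits.

2.5360 bits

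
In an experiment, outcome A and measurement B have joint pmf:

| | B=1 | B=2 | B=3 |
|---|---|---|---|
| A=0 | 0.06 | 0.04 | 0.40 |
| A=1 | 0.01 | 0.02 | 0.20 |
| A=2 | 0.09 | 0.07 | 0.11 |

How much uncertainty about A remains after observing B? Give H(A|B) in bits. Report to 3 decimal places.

1.377 bits

Chain rule: H(A|B) = H(A,B) − H(B).
Marginals: p(A) = (0.5000, 0.2300, 0.2700), p(B) = (0.1600, 0.1300, 0.7100).
H(A,B) = 2.5333 bits; H(B) = 1.1565 bits.
H(A|B) = 2.5333 − 1.1565 = 1.377 bits.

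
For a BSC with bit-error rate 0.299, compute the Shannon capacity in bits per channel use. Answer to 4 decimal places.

0.1199 bits

Binary symmetric channel: C = 1 − h₂(ε) where h₂ is the binary entropy function.
h₂(0.299) = −0.299·log₂0.299 − 0.701·log₂0.701 = 0.8801.
C = 1 − 0.8801 = 0.1199 bits per channel use.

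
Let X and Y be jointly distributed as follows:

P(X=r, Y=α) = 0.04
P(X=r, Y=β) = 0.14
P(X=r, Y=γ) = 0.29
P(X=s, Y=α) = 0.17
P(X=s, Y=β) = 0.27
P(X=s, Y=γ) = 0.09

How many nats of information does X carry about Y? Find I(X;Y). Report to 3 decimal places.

Marginals: p(X) = (0.4700, 0.5300), p(Y) = (0.2100, 0.4100, 0.3800).
I(X;Y) = Σ p(x,y)·ln[p(x,y)/(p(x)p(y))].
  (r,α): 0.04·ln(0.4053) = -0.0361
  (r,β): 0.14·ln(0.7265) = -0.0447
  (r,γ): 0.29·ln(1.6237) = 0.1406
  (s,α): 0.17·ln(1.5274) = 0.0720
  (s,β): 0.27·ln(1.2425) = 0.0586
  (s,γ): 0.09·ln(0.4469) = -0.0725
Sum = 0.118 nats.

0.118 nats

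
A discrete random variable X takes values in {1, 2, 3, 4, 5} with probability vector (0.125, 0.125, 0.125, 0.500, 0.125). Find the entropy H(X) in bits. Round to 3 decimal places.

2.000 bits

H(X) = −Σ p·log₂ p.
  −(0.125)·log₂(0.125) = 0.3750
  −(0.125)·log₂(0.125) = 0.3750
  −(0.125)·log₂(0.125) = 0.3750
  −(0.500)·log₂(0.500) = 0.5000
  −(0.125)·log₂(0.125) = 0.3750
Sum: 0.3750 + 0.3750 + 0.3750 + 0.5000 + 0.3750 = 2.000 bits.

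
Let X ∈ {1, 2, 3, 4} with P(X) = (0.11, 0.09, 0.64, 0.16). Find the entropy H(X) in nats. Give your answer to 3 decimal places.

H(X) = −Σ p·ln p.
  −(0.11)·ln(0.11) = 0.2428
  −(0.09)·ln(0.09) = 0.2167
  −(0.64)·ln(0.64) = 0.2856
  −(0.16)·ln(0.16) = 0.2932
Sum: 0.2428 + 0.2167 + 0.2856 + 0.2932 = 1.038 nats.

1.038 nats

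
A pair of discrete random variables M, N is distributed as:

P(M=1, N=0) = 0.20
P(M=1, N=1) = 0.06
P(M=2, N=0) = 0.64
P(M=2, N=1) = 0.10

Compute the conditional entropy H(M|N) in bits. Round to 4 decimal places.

0.8179 bits

Chain rule: H(M|N) = H(M,N) − H(N).
Marginals: p(M) = (0.2600, 0.7400), p(N) = (0.8400, 0.1600).
H(M,N) = 1.4522 bits; H(N) = 0.6343 bits.
H(M|N) = 1.4522 − 0.6343 = 0.8179 bits.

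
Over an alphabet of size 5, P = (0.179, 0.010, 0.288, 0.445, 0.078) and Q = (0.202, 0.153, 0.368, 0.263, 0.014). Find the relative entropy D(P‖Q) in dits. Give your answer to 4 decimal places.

0.1079 dits

D(P‖Q) = Σ p·log₁₀(p/q).
  0.179·log₁₀(0.179/0.202) = -0.00940
  0.010·log₁₀(0.010/0.153) = -0.01185
  0.288·log₁₀(0.288/0.368) = -0.03066
  0.445·log₁₀(0.445/0.263) = 0.10164
  0.078·log₁₀(0.078/0.014) = 0.05819
D(P‖Q) = 0.1079 dits.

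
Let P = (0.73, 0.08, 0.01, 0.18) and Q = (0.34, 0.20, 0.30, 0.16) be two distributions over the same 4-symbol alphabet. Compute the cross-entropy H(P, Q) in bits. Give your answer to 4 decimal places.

1.8152 bits

H(P,Q) = −Σ p·log₂ q.
  −0.73·log₂(0.34) = 1.13617
  −0.08·log₂(0.20) = 0.18575
  −0.01·log₂(0.30) = 0.01737
  −0.18·log₂(0.16) = 0.47589
H(P,Q) = 1.8152 bits.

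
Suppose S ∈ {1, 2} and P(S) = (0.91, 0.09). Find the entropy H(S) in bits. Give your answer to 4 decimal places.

H(S) = −Σ p·log₂ p.
  −(0.91)·log₂(0.91) = 0.12382
  −(0.09)·log₂(0.09) = 0.31265
Sum: 0.12382 + 0.31265 = 0.4365 bits.

0.4365 bits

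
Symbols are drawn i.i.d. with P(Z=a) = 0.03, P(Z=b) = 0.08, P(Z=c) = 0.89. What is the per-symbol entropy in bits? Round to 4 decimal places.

0.5929 bits

H(Z) = −Σ p·log₂ p.
  −(0.03)·log₂(0.03) = 0.15177
  −(0.08)·log₂(0.08) = 0.29151
  −(0.89)·log₂(0.89) = 0.14963
Sum: 0.15177 + 0.29151 + 0.14963 = 0.5929 bits.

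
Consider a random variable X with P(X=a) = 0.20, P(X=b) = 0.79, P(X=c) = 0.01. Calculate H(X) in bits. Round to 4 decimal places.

H(X) = −Σ p·log₂ p.
  −(0.20)·log₂(0.20) = 0.46439
  −(0.79)·log₂(0.79) = 0.26866
  −(0.01)·log₂(0.01) = 0.06644
Sum: 0.46439 + 0.26866 + 0.06644 = 0.7995 bits.

0.7995 bits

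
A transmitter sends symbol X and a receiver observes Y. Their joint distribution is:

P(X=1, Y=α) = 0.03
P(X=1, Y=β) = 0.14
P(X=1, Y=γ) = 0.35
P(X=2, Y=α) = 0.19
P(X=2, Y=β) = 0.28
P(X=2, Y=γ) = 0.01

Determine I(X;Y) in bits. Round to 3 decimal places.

0.421 bits

Marginals: p(X) = (0.5200, 0.4800), p(Y) = (0.2200, 0.4200, 0.3600).
I(X;Y) = H(X) + H(Y) − H(X,Y).
H(X) = 0.9988, H(Y) = 1.5368, H(X,Y) = 2.1149.
I(X;Y) = 0.9988 + 1.5368 − 2.1149 = 0.421 bits.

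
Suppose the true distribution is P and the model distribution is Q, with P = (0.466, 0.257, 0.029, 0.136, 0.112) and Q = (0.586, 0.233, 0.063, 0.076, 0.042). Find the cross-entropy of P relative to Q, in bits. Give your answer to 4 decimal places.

H(P,Q) = −Σ p·log₂ q.
  −0.466·log₂(0.586) = 0.35930
  −0.257·log₂(0.233) = 0.54011
  −0.029·log₂(0.063) = 0.11567
  −0.136·log₂(0.076) = 0.50563
  −0.112·log₂(0.042) = 0.51223
H(P,Q) = 2.0329 bits.

2.0329 bits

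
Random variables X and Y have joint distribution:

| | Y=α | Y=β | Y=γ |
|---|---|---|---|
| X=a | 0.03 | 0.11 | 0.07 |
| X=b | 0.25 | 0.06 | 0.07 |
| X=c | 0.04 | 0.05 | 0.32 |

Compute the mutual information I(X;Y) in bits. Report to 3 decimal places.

Marginals: p(X) = (0.2100, 0.3800, 0.4100), p(Y) = (0.3200, 0.2200, 0.4600).
I(X;Y) = H(X) + H(Y) − H(X,Y).
H(X) = 1.5307, H(Y) = 1.5219, H(X,Y) = 2.7106.
I(X;Y) = 1.5307 + 1.5219 − 2.7106 = 0.342 bits.

0.342 bits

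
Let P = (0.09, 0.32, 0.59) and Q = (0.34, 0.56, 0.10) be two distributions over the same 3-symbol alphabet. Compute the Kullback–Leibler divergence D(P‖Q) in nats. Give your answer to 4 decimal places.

0.7485 nats

D(P‖Q) = Σ p·ln(p/q).
  0.09·ln(0.09/0.34) = -0.11962
  0.32·ln(0.32/0.56) = -0.17908
  0.59·ln(0.59/0.10) = 1.04722
D(P‖Q) = 0.7485 nats.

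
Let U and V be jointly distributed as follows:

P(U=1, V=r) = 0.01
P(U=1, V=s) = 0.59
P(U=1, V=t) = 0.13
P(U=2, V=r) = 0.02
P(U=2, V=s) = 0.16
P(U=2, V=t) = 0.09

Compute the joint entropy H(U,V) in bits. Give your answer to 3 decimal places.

H(U,V) = −Σ p(x,y)·log₂ p(x,y) over all 6 cells.
  cell (1,r): −0.01·log₂0.01 = 0.0664
  cell (1,s): −0.59·log₂0.59 = 0.4491
  cell (1,t): −0.13·log₂0.13 = 0.3826
  cell (2,r): −0.02·log₂0.02 = 0.1129
  cell (2,s): −0.16·log₂0.16 = 0.4230
  cell (2,t): −0.09·log₂0.09 = 0.3127
Sum = 1.747 bits.

1.747 bits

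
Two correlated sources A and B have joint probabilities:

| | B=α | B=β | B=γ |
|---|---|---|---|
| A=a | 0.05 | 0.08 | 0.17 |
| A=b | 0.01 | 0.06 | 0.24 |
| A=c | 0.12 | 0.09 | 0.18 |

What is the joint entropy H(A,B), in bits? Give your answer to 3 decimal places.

H(A,B) = −Σ p(x,y)·log₂ p(x,y) over all 9 cells.
  cell (a,α): −0.05·log₂0.05 = 0.2161
  cell (a,β): −0.08·log₂0.08 = 0.2915
  cell (a,γ): −0.17·log₂0.17 = 0.4346
  cell (b,α): −0.01·log₂0.01 = 0.0664
  cell (b,β): −0.06·log₂0.06 = 0.2435
  cell (b,γ): −0.24·log₂0.24 = 0.4941
  cell (c,α): −0.12·log₂0.12 = 0.3671
  cell (c,β): −0.09·log₂0.09 = 0.3127
  cell (c,γ): −0.18·log₂0.18 = 0.4453
Sum = 2.871 bits.

2.871 bits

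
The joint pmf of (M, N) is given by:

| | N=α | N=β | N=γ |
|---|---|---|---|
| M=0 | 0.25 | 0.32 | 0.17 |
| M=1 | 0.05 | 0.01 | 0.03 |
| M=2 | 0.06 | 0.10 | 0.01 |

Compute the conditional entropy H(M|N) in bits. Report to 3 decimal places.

Marginals: p(M) = (0.7400, 0.0900, 0.1700), p(N) = (0.3600, 0.4300, 0.2100).
H(M|N) = Σ p(N) · H(M|N=·).
  N=α: p=0.3600, H(M|N=α) = 1.1917
  N=β: p=0.4300, H(M|N=β) = 0.9328
  N=γ: p=0.2100, H(M|N=γ) = 0.8570
Weighted sum = 1.010 bits.

1.010 bits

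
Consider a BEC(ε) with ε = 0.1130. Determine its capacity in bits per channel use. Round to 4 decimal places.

0.8870 bits

Binary erasure channel: capacity C = 1 − ε.
C = 1 − 0.1130 = 0.8870 bits per channel use.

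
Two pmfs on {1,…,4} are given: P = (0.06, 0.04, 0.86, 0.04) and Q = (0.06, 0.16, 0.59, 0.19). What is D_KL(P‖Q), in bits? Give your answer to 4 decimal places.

D(P‖Q) = Σ p·log₂(p/q).
  0.06·log₂(0.06/0.06) = 0.00000
  0.04·log₂(0.04/0.16) = -0.08000
  0.86·log₂(0.86/0.59) = 0.46751
  0.04·log₂(0.04/0.19) = -0.08992
D(P‖Q) = 0.2976 bits.

0.2976 bits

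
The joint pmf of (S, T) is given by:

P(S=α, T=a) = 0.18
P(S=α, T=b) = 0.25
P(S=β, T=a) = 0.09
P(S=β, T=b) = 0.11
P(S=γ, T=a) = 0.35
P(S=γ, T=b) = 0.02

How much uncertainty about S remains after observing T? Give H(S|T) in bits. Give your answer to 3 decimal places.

1.293 bits

Chain rule: H(S|T) = H(S,T) − H(T).
Marginals: p(S) = (0.4300, 0.2000, 0.3700), p(T) = (0.6200, 0.3800).
H(S,T) = 2.2512 bits; H(T) = 0.9580 bits.
H(S|T) = 2.2512 − 0.9580 = 1.293 bits.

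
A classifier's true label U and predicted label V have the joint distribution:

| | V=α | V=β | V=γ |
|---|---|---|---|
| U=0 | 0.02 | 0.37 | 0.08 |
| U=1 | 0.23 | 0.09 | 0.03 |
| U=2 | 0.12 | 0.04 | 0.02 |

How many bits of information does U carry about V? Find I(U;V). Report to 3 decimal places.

Marginals: p(U) = (0.4700, 0.3500, 0.1800), p(V) = (0.3700, 0.5000, 0.1300).
I(U;V) = Σ p(x,y)·log₂[p(x,y)/(p(x)p(y))].
  (0,α): 0.02·log₂(0.1150) = -0.0624
  (0,β): 0.37·log₂(1.5745) = 0.2423
  (0,γ): 0.08·log₂(1.3093) = 0.0311
  (1,α): 0.23·log₂(1.7761) = 0.1906
  (1,β): 0.09·log₂(0.5143) = -0.0863
  (1,γ): 0.03·log₂(0.6593) = -0.0180
  (2,α): 0.12·log₂(1.8018) = 0.1019
  (2,β): 0.04·log₂(0.4444) = -0.0468
  (2,γ): 0.02·log₂(0.8547) = -0.0045
Sum = 0.348 bits.

0.348 bits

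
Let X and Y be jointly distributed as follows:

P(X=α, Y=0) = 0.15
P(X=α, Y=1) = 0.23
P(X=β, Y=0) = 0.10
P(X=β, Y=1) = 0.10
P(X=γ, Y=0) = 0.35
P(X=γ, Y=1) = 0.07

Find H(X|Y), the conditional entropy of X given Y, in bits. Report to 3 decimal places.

Chain rule: H(X|Y) = H(X,Y) − H(Y).
Marginals: p(X) = (0.3800, 0.2000, 0.4200), p(Y) = (0.6000, 0.4000).
H(X,Y) = 2.3613 bits; H(Y) = 0.9710 bits.
H(X|Y) = 2.3613 − 0.9710 = 1.390 bits.

1.390 bits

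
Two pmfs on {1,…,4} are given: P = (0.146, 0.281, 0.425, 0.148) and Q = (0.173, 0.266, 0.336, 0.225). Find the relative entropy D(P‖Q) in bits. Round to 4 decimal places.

0.0411 bits

D(P‖Q) = Σ p·log₂(p/q).
  0.146·log₂(0.146/0.173) = -0.03574
  0.281·log₂(0.281/0.266) = 0.02224
  0.425·log₂(0.425/0.336) = 0.14408
  0.148·log₂(0.148/0.225) = -0.08944
D(P‖Q) = 0.0411 bits.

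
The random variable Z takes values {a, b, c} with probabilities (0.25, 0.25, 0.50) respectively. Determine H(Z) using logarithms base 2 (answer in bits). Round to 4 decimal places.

H(Z) = −Σ p·log₂ p.
  −(0.25)·log₂(0.25) = 0.50000
  −(0.25)·log₂(0.25) = 0.50000
  −(0.50)·log₂(0.50) = 0.50000
Sum: 0.50000 + 0.50000 + 0.50000 = 1.5000 bits.

1.5000 bits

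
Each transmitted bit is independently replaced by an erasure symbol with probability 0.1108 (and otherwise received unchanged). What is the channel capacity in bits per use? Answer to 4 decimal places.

0.8892 bits

Binary erasure channel: capacity C = 1 − ε.
C = 1 − 0.1108 = 0.8892 bits per channel use.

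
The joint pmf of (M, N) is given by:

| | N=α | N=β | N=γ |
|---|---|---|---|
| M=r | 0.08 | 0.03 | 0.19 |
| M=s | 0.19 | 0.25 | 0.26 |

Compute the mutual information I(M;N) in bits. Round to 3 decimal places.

Marginals: p(M) = (0.3000, 0.7000), p(N) = (0.2700, 0.2800, 0.4500).
I(M;N) = H(M) + H(N) − H(M,N).
H(M) = 0.8813, H(N) = 1.5426, H(M,N) = 2.3590.
I(M;N) = 0.8813 + 1.5426 − 2.3590 = 0.065 bits.

0.065 bits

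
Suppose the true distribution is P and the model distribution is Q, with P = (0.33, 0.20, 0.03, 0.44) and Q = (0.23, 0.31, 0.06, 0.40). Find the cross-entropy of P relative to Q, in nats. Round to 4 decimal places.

1.2068 nats

H(P,Q) = −Σ p·ln q.
  −0.33·ln(0.23) = 0.48499
  −0.20·ln(0.31) = 0.23424
  −0.03·ln(0.06) = 0.08440
  −0.44·ln(0.40) = 0.40317
H(P,Q) = 1.2068 nats.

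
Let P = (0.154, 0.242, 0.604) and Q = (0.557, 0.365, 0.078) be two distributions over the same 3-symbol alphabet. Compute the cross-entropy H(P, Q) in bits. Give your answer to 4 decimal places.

2.7048 bits

H(P,Q) = −Σ p·log₂ q.
  −0.154·log₂(0.557) = 0.13001
  −0.242·log₂(0.365) = 0.35188
  −0.604·log₂(0.078) = 2.22295
H(P,Q) = 2.7048 bits.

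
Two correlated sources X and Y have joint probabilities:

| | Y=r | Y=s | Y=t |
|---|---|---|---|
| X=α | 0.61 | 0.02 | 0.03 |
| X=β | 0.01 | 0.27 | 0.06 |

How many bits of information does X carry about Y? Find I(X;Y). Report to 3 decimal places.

0.663 bits

Marginals: p(X) = (0.6600, 0.3400), p(Y) = (0.6200, 0.2900, 0.0900).
I(X;Y) = H(X) + H(Y) − H(X,Y).
H(X) = 0.9248, H(Y) = 1.2581, H(X,Y) = 1.5196.
I(X;Y) = 0.9248 + 1.2581 − 1.5196 = 0.663 bits.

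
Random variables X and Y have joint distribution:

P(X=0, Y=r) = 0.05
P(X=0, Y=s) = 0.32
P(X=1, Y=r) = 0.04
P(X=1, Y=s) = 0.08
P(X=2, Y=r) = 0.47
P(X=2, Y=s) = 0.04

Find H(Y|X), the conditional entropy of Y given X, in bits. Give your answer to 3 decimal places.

0.524 bits

Chain rule: H(Y|X) = H(X,Y) − H(X).
Marginals: p(X) = (0.3700, 0.1200, 0.5100), p(Y) = (0.5600, 0.4400).
H(X,Y) = 1.9171 bits; H(X) = 1.3932 bits.
H(Y|X) = 1.9171 − 1.3932 = 0.524 bits.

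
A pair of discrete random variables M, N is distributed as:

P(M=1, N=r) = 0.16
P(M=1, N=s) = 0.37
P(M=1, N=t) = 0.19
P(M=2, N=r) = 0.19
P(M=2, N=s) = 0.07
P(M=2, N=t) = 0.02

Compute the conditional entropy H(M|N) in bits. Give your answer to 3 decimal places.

Marginals: p(M) = (0.7200, 0.2800), p(N) = (0.3500, 0.4400, 0.2100).
H(M|N) = Σ p(N) · H(M|N=·).
  N=r: p=0.3500, H(M|N=r) = 0.9947
  N=s: p=0.4400, H(M|N=s) = 0.6321
  N=t: p=0.2100, H(M|N=t) = 0.4537
Weighted sum = 0.722 bits.

0.722 bits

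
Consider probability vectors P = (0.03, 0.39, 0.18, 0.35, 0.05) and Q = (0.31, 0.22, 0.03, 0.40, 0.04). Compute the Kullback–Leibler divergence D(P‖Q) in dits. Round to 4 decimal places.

D(P‖Q) = Σ p·log₁₀(p/q).
  0.03·log₁₀(0.03/0.31) = -0.03043
  0.39·log₁₀(0.39/0.22) = 0.09697
  0.18·log₁₀(0.18/0.03) = 0.14007
  0.35·log₁₀(0.35/0.40) = -0.02030
  0.05·log₁₀(0.05/0.04) = 0.00485
D(P‖Q) = 0.1912 dits.

0.1912 dits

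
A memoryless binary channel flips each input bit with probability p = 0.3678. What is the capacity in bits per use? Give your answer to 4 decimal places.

Binary symmetric channel: C = 1 − h₂(ε) where h₂ is the binary entropy function.
h₂(0.3678) = −0.3678·log₂0.3678 − 0.6322·log₂0.6322 = 0.9490.
C = 1 − 0.9490 = 0.0510 bits per channel use.

0.0510 bits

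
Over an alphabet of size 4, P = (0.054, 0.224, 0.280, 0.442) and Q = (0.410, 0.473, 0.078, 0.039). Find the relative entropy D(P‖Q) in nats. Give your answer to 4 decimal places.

D(P‖Q) = Σ p·ln(p/q).
  0.054·ln(0.054/0.410) = -0.10947
  0.224·ln(0.224/0.473) = -0.16743
  0.280·ln(0.280/0.078) = 0.35786
  0.442·ln(0.442/0.039) = 1.07306
D(P‖Q) = 1.1540 nats.

1.1540 nats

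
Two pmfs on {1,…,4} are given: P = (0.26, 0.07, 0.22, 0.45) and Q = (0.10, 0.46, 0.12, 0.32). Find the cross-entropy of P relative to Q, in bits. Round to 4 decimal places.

H(P,Q) = −Σ p·log₂ q.
  −0.26·log₂(0.10) = 0.86370
  −0.07·log₂(0.46) = 0.07842
  −0.22·log₂(0.12) = 0.67296
  −0.45·log₂(0.32) = 0.73974
H(P,Q) = 2.3548 bits.

2.3548 bits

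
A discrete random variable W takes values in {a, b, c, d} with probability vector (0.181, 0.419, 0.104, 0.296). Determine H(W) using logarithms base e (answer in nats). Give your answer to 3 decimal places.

H(W) = −Σ p·ln p.
  −(0.181)·ln(0.181) = 0.3094
  −(0.419)·ln(0.419) = 0.3645
  −(0.104)·ln(0.104) = 0.2354
  −(0.296)·ln(0.296) = 0.3603
Sum: 0.3094 + 0.3645 + 0.2354 + 0.3603 = 1.270 nats.

1.270 nats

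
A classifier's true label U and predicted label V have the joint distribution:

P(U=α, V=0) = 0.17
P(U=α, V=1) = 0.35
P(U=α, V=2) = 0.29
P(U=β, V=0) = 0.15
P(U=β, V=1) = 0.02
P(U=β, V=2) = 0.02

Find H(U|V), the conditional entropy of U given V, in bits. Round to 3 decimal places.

0.538 bits

Marginals: p(U) = (0.8100, 0.1900), p(V) = (0.3200, 0.3700, 0.3100).
H(U|V) = Σ p(V) · H(U|V=·).
  V=0: p=0.3200, H(U|V=0) = 0.9972
  V=1: p=0.3700, H(U|V=1) = 0.3034
  V=2: p=0.3100, H(U|V=2) = 0.3451
Weighted sum = 0.538 bits.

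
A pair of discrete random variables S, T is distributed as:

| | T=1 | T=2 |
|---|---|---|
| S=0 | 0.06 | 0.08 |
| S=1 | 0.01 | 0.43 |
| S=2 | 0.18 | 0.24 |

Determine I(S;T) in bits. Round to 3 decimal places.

0.191 bits

Marginals: p(S) = (0.1400, 0.4400, 0.4200), p(T) = (0.2500, 0.7500).
I(S;T) = Σ p(x,y)·log₂[p(x,y)/(p(x)p(y))].
  (0,1): 0.06·log₂(1.7143) = 0.0467
  (0,2): 0.08·log₂(0.7619) = -0.0314
  (1,1): 0.01·log₂(0.0909) = -0.0346
  (1,2): 0.43·log₂(1.3030) = 0.1642
  (2,1): 0.18·log₂(1.7143) = 0.1400
  (2,2): 0.24·log₂(0.7619) = -0.0942
Sum = 0.191 bits.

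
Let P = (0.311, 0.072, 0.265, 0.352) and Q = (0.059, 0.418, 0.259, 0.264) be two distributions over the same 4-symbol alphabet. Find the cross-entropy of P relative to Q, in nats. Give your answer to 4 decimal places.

1.7698 nats

H(P,Q) = −Σ p·ln q.
  −0.311·ln(0.059) = 0.88020
  −0.072·ln(0.418) = 0.06280
  −0.265·ln(0.259) = 0.35800
  −0.352·ln(0.264) = 0.46880
H(P,Q) = 1.7698 nats.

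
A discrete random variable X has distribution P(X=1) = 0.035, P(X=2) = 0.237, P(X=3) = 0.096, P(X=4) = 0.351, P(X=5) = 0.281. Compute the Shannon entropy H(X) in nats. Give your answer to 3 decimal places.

1.408 nats

H(X) = −Σ p·ln p.
  −(0.035)·ln(0.035) = 0.1173
  −(0.237)·ln(0.237) = 0.3412
  −(0.096)·ln(0.096) = 0.2250
  −(0.351)·ln(0.351) = 0.3675
  −(0.281)·ln(0.281) = 0.3567
Sum: 0.1173 + 0.3412 + 0.2250 + 0.3675 + 0.3567 = 1.408 nats.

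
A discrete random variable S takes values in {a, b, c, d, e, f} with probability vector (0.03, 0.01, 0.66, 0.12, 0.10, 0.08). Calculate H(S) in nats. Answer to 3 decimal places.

1.112 nats

H(S) = −Σ p·ln p.
  −(0.03)·ln(0.03) = 0.1052
  −(0.01)·ln(0.01) = 0.0461
  −(0.66)·ln(0.66) = 0.2742
  −(0.12)·ln(0.12) = 0.2544
  −(0.10)·ln(0.10) = 0.2303
  −(0.08)·ln(0.08) = 0.2021
Sum: 0.1052 + 0.0461 + 0.2742 + 0.2544 + 0.2303 + 0.2021 = 1.112 nats.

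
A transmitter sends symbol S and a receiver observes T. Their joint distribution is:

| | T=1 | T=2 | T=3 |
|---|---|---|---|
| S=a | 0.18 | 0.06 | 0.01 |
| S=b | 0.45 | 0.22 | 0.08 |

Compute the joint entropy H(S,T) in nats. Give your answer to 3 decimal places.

1.418 nats

H(S,T) = −Σ p(x,y)·ln p(x,y) over all 6 cells.
  cell (a,1): −0.18·ln0.18 = 0.3087
  cell (a,2): −0.06·ln0.06 = 0.1688
  cell (a,3): −0.01·ln0.01 = 0.0461
  cell (b,1): −0.45·ln0.45 = 0.3593
  cell (b,2): −0.22·ln0.22 = 0.3331
  cell (b,3): −0.08·ln0.08 = 0.2021
Sum = 1.418 nats.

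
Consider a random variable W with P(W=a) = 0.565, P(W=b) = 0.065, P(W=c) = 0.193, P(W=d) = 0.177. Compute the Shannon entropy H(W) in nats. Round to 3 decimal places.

1.124 nats

H(W) = −Σ p·ln p.
  −(0.565)·ln(0.565) = 0.3226
  −(0.065)·ln(0.065) = 0.1777
  −(0.193)·ln(0.193) = 0.3175
  −(0.177)·ln(0.177) = 0.3065
Sum: 0.3226 + 0.1777 + 0.3175 + 0.3065 = 1.124 nats.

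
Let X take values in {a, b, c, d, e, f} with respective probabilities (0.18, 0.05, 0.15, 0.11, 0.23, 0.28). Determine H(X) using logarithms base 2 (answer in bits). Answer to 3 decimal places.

2.424 bits

H(X) = −Σ p·log₂ p.
  −(0.18)·log₂(0.18) = 0.4453
  −(0.05)·log₂(0.05) = 0.2161
  −(0.15)·log₂(0.15) = 0.4105
  −(0.11)·log₂(0.11) = 0.3503
  −(0.23)·log₂(0.23) = 0.4877
  −(0.28)·log₂(0.28) = 0.5142
Sum: 0.4453 + 0.2161 + 0.4105 + 0.3503 + 0.4877 + 0.5142 = 2.424 bits.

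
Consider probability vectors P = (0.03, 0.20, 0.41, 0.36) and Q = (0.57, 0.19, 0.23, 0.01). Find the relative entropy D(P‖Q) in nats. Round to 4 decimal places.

1.4490 nats

D(P‖Q) = Σ p·ln(p/q).
  0.03·ln(0.03/0.57) = -0.08833
  0.20·ln(0.20/0.19) = 0.01026
  0.41·ln(0.41/0.23) = 0.23701
  0.36·ln(0.36/0.01) = 1.29007
D(P‖Q) = 1.4490 nats.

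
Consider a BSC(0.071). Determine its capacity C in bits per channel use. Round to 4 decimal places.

Binary symmetric channel: C = 1 − h₂(ε) where h₂ is the binary entropy function.
h₂(0.071) = −0.071·log₂0.071 − 0.929·log₂0.929 = 0.3696.
C = 1 − 0.3696 = 0.6304 bits per channel use.

0.6304 bits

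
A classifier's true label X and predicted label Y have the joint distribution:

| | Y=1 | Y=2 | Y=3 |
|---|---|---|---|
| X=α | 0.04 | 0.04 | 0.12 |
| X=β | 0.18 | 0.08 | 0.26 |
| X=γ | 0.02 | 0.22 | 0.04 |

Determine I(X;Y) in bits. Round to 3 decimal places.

0.258 bits

Marginals: p(X) = (0.2000, 0.5200, 0.2800), p(Y) = (0.2400, 0.3400, 0.4200).
I(X;Y) = H(X) + H(Y) − H(X,Y).
H(X) = 1.4692, H(Y) = 1.5490, H(X,Y) = 2.7599.
I(X;Y) = 1.4692 + 1.5490 − 2.7599 = 0.258 bits.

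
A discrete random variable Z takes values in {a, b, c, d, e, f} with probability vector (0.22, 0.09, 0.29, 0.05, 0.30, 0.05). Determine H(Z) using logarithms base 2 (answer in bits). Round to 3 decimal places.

2.264 bits

H(Z) = −Σ p·log₂ p.
  −(0.22)·log₂(0.22) = 0.4806
  −(0.09)·log₂(0.09) = 0.3127
  −(0.29)·log₂(0.29) = 0.5179
  −(0.05)·log₂(0.05) = 0.2161
  −(0.30)·log₂(0.30) = 0.5211
  −(0.05)·log₂(0.05) = 0.2161
Sum: 0.4806 + 0.3127 + 0.5179 + 0.2161 + 0.5211 + 0.2161 = 2.264 bits.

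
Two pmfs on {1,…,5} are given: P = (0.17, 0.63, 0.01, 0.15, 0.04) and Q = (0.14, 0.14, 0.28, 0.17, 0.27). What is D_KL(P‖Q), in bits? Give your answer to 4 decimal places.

D(P‖Q) = Σ p·log₂(p/q).
  0.17·log₂(0.17/0.14) = 0.04762
  0.63·log₂(0.63/0.14) = 1.36705
  0.01·log₂(0.01/0.28) = -0.04807
  0.15·log₂(0.15/0.17) = -0.02709
  0.04·log₂(0.04/0.27) = -0.11020
D(P‖Q) = 1.2293 bits.

1.2293 bits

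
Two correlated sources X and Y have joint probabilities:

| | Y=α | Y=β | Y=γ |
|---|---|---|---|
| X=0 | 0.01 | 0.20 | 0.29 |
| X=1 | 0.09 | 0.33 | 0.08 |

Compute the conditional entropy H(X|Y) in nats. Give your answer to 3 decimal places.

0.577 nats

Chain rule: H(X|Y) = H(X,Y) − H(Y).
Marginals: p(X) = (0.5000, 0.5000), p(Y) = (0.1000, 0.5300, 0.3700).
H(X,Y) = 1.5116 nats; H(Y) = 0.9346 nats.
H(X|Y) = 1.5116 − 0.9346 = 0.577 nats.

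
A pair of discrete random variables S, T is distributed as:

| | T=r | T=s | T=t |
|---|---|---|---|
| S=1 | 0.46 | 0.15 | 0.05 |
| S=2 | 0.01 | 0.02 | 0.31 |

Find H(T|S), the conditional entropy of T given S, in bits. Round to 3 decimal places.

Chain rule: H(T|S) = H(S,T) − H(S).
Marginals: p(S) = (0.6600, 0.3400), p(T) = (0.4700, 0.1700, 0.3600).
H(S,T) = 1.8451 bits; H(S) = 0.9248 bits.
H(T|S) = 1.8451 − 0.9248 = 0.920 bits.

0.920 bits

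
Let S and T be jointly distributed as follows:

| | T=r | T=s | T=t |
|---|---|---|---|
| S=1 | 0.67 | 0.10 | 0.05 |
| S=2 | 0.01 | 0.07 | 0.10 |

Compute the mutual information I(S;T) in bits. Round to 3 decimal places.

0.301 bits

Marginals: p(S) = (0.8200, 0.1800), p(T) = (0.6800, 0.1700, 0.1500).
I(S;T) = Σ p(x,y)·log₂[p(x,y)/(p(x)p(y))].
  (1,r): 0.67·log₂(1.2016) = 0.1775
  (1,s): 0.10·log₂(0.7174) = -0.0479
  (1,t): 0.05·log₂(0.4065) = -0.0649
  (2,r): 0.01·log₂(0.0817) = -0.0361
  (2,s): 0.07·log₂(2.2876) = 0.0836
  (2,t): 0.10·log₂(3.7037) = 0.1889
Sum = 0.301 bits.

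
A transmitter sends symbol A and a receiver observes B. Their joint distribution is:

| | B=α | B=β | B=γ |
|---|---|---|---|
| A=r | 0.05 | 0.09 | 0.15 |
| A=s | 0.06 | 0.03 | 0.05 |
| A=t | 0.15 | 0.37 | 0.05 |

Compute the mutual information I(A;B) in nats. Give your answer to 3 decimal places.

0.124 nats

Marginals: p(A) = (0.2900, 0.1400, 0.5700), p(B) = (0.2600, 0.4900, 0.2500).
I(A;B) = H(A) + H(B) − H(A,B).
H(A) = 0.9546, H(B) = 1.0464, H(A,B) = 1.8771.
I(A;B) = 0.9546 + 1.0464 − 1.8771 = 0.124 nats.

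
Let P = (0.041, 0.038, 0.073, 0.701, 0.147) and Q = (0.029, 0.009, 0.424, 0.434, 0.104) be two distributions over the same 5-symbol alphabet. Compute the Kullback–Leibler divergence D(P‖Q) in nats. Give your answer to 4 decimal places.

0.3275 nats

D(P‖Q) = Σ p·ln(p/q).
  0.041·ln(0.041/0.029) = 0.01420
  0.038·ln(0.038/0.009) = 0.05473
  0.073·ln(0.073/0.424) = -0.12843
  0.701·ln(0.701/0.434) = 0.33610
  0.147·ln(0.147/0.104) = 0.05087
D(P‖Q) = 0.3275 nats.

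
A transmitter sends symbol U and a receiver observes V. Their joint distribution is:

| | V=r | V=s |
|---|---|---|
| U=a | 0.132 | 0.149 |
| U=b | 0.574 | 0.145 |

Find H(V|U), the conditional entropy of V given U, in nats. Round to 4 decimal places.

Chain rule: H(V|U) = H(U,V) − H(U).
Marginals: p(U) = (0.2810, 0.7190), p(V) = (0.7060, 0.2940).
H(U,V) = 1.1496 nats; H(U) = 0.5939 nats.
H(V|U) = 1.1496 − 0.5939 = 0.5557 nats.

0.5557 nats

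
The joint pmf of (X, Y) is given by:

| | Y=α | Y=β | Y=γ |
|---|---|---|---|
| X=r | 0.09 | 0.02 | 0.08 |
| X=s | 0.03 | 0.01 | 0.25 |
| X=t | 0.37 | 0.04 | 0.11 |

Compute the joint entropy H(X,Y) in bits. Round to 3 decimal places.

H(X,Y) = −Σ p(x,y)·log₂ p(x,y) over all 9 cells.
  cell (r,α): −0.09·log₂0.09 = 0.3127
  cell (r,β): −0.02·log₂0.02 = 0.1129
  cell (r,γ): −0.08·log₂0.08 = 0.2915
  cell (s,α): −0.03·log₂0.03 = 0.1518
  cell (s,β): −0.01·log₂0.01 = 0.0664
  cell (s,γ): −0.25·log₂0.25 = 0.5000
  cell (t,α): −0.37·log₂0.37 = 0.5307
  cell (t,β): −0.04·log₂0.04 = 0.1858
  cell (t,γ): −0.11·log₂0.11 = 0.3503
Sum = 2.502 bits.

2.502 bits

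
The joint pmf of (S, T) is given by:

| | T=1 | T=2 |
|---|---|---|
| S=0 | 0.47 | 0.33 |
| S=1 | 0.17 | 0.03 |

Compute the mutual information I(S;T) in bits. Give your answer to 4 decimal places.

Marginals: p(S) = (0.8000, 0.2000), p(T) = (0.6400, 0.3600).
I(S;T) = Σ p(x,y)·log₂[p(x,y)/(p(x)p(y))].
  (0,1): 0.47·log₂(0.9180) = -0.05804
  (0,2): 0.33·log₂(1.1458) = 0.06481
  (1,1): 0.17·log₂(1.3281) = 0.06960
  (1,2): 0.03·log₂(0.4167) = -0.03789
Sum = 0.0385 bits.

0.0385 bits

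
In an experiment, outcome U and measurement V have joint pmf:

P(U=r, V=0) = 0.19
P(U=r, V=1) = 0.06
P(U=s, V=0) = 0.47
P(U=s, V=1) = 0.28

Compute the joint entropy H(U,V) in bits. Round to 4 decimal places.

H(U,V) = −Σ p(x,y)·log₂ p(x,y) over all 4 cells.
  cell (r,0): −0.19·log₂0.19 = 0.45523
  cell (r,1): −0.06·log₂0.06 = 0.24353
  cell (s,0): −0.47·log₂0.47 = 0.51196
  cell (s,1): −0.28·log₂0.28 = 0.51422
Sum = 1.7249 bits.

1.7249 bits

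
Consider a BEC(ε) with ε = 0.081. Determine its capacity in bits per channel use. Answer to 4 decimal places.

Binary erasure channel: capacity C = 1 − ε.
C = 1 − 0.081 = 0.9190 bits per channel use.

0.9190 bits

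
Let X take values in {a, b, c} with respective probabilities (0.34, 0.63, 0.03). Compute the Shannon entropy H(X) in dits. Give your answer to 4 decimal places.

H(X) = −Σ p·log₁₀ p.
  −(0.34)·log₁₀(0.34) = 0.15930
  −(0.63)·log₁₀(0.63) = 0.12642
  −(0.03)·log₁₀(0.03) = 0.04569
Sum: 0.15930 + 0.12642 + 0.04569 = 0.3314 dits.

0.3314 dits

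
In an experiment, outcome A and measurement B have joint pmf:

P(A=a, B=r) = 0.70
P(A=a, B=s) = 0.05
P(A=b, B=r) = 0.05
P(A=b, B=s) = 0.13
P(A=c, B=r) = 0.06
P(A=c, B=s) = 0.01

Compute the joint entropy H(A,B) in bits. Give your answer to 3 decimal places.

H(A,B) = −Σ p(x,y)·log₂ p(x,y) over all 6 cells.
  cell (a,r): −0.70·log₂0.70 = 0.3602
  cell (a,s): −0.05·log₂0.05 = 0.2161
  cell (b,r): −0.05·log₂0.05 = 0.2161
  cell (b,s): −0.13·log₂0.13 = 0.3826
  cell (c,r): −0.06·log₂0.06 = 0.2435
  cell (c,s): −0.01·log₂0.01 = 0.0664
Sum = 1.485 bits.

1.485 bits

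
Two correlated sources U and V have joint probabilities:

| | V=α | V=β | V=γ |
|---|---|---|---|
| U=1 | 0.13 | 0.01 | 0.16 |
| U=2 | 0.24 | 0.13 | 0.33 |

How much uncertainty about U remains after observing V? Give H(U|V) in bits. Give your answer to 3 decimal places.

0.845 bits

Marginals: p(U) = (0.3000, 0.7000), p(V) = (0.3700, 0.1400, 0.4900).
H(U|V) = Σ p(V) · H(U|V=·).
  V=α: p=0.3700, H(U|V=α) = 0.9353
  V=β: p=0.1400, H(U|V=β) = 0.3712
  V=γ: p=0.4900, H(U|V=γ) = 0.9113
Weighted sum = 0.845 bits.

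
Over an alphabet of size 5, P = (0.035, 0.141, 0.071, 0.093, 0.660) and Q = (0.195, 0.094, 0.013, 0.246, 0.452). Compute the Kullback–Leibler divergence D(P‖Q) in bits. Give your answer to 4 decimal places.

D(P‖Q) = Σ p·log₂(p/q).
  0.035·log₂(0.035/0.195) = -0.08673
  0.141·log₂(0.141/0.094) = 0.08248
  0.071·log₂(0.071/0.013) = 0.17390
  0.093·log₂(0.093/0.246) = -0.13051
  0.660·log₂(0.660/0.452) = 0.36045
D(P‖Q) = 0.3996 bits.

0.3996 bits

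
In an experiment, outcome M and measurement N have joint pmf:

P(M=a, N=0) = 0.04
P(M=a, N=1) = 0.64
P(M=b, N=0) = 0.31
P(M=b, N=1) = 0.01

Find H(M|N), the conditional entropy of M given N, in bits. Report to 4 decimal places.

0.2540 bits

Chain rule: H(M|N) = H(M,N) − H(N).
Marginals: p(M) = (0.6800, 0.3200), p(N) = (0.3500, 0.6500).
H(M,N) = 1.1881 bits; H(N) = 0.9341 bits.
H(M|N) = 1.1881 − 0.9341 = 0.2540 bits.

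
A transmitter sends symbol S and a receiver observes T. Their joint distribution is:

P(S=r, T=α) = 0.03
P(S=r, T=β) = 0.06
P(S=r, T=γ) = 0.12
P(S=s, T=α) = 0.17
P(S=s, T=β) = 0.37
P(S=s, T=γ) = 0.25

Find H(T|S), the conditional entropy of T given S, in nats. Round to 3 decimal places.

1.030 nats

Marginals: p(S) = (0.2100, 0.7900), p(T) = (0.2000, 0.4300, 0.3700).
H(T|S) = Σ p(S) · H(T|S=·).
  S=r: p=0.2100, H(T|S=r) = 0.9557
  S=s: p=0.7900, H(T|S=s) = 1.0499
Weighted sum = 1.030 nats.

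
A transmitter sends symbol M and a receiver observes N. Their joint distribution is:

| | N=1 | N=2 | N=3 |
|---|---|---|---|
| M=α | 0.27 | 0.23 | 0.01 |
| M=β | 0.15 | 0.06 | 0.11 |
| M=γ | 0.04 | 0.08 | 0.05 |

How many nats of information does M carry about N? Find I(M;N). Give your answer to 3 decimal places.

0.121 nats

Marginals: p(M) = (0.5100, 0.3200, 0.1700), p(N) = (0.4600, 0.3700, 0.1700).
I(M;N) = Σ p(x,y)·ln[p(x,y)/(p(x)p(y))].
  (α,1): 0.27·ln(1.1509) = 0.0379
  (α,2): 0.23·ln(1.2189) = 0.0455
  (α,3): 0.01·ln(0.1153) = -0.0216
  (β,1): 0.15·ln(1.0190) = 0.0028
  (β,2): 0.06·ln(0.5068) = -0.0408
  (β,3): 0.11·ln(2.0221) = 0.0775
  (γ,1): 0.04·ln(0.5115) = -0.0268
  (γ,2): 0.08·ln(1.2719) = 0.0192
  (γ,3): 0.05·ln(1.7301) = 0.0274
Sum = 0.121 nats.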